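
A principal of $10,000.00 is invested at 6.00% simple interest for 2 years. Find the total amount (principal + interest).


Total amount formula: A = P(1 + rt) = P + P·r·t
Interest: I = P × r × t = $10,000.00 × 0.06 × 2 = $1,200.00
A = P + I = $10,000.00 + $1,200.00 = $11,200.00

A = P + I = P(1 + rt) = $11,200.00


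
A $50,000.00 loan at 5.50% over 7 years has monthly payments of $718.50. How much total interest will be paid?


Total paid over the life of the loan = PMT × n.
Total paid = $718.50 × 84 = $60,354.00
Total interest = total paid − principal = $60,354.00 − $50,000.00 = $10,354.00

Total interest = (PMT × n) - PV = $10,354.00


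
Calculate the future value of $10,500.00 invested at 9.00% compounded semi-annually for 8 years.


Compound interest formula: A = P(1 + r/n)^(nt)
A = $10,500.00 × (1 + 0.09/2)^(2 × 8)
Growth factor: (1 + 0.09/2)^16 = 2.0223702
A = $10,500.00 × 2.0223702
A = $21,234.89

A = P(1 + r/n)^(nt) = $21,234.89


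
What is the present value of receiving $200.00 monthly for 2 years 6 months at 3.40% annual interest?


Present value of an ordinary annuity: PV = PMT × (1 − (1 + r)^(−n)) / r
Monthly rate r = 0.034/12 ≈ 0.00283333, n = 30
PV = $200.00 × (1 − (1 + 0.034/12)^(−30)) / (0.034/12)
PV = $200.00 × 28.721405
PV = $5,744.28

PV = PMT × (1-(1+r)^(-n))/r = $5,744.28


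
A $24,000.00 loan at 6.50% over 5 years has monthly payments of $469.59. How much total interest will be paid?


Total paid over the life of the loan = PMT × n.
Total paid = $469.59 × 60 = $28,175.40
Total interest = total paid − principal = $28,175.40 − $24,000.00 = $4,175.40

Total interest = (PMT × n) - PV = $4,175.40


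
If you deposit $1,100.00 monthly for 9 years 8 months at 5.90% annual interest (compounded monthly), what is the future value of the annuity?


Future value of an ordinary annuity: FV = PMT × ((1 + r)^n − 1) / r
Monthly rate r = 0.059/12 ≈ 0.00491667, n = 116
FV = $1,100.00 × ((1 + 0.059/12)^116 − 1) / (0.059/12)
FV = $1,100.00 × 155.875187
FV = $171,462.71

FV = PMT × ((1+r)^n - 1)/r = $171,462.71


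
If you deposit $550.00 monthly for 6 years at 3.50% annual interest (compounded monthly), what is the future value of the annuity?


Future value of an ordinary annuity: FV = PMT × ((1 + r)^n − 1) / r
Monthly rate r = 0.035/12 ≈ 0.00291667, n = 72
FV = $550.00 × ((1 + 0.035/12)^72 − 1) / (0.035/12)
FV = $550.00 × 79.988927
FV = $43,993.91

FV = PMT × ((1+r)^n - 1)/r = $43,993.91


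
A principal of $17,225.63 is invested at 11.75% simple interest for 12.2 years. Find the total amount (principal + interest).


Total amount formula: A = P(1 + rt) = P + P·r·t
Interest: I = P × r × t = $17,225.63 × 0.1175 × 12.2 = $24,692.94
A = P + I = $17,225.63 + $24,692.94 = $41,918.57

A = P + I = P(1 + rt) = $41,918.57


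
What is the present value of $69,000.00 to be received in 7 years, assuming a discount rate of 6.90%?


Present value formula: PV = FV / (1 + r)^t
PV = $69,000.00 / (1 + 0.069)^7
PV = $69,000.00 / 1.5953058
PV = $43,251.90

PV = FV / (1 + r)^t = $43,251.90


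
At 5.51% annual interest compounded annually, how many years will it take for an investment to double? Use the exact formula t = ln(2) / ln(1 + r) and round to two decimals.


Doubling condition: (1 + r)^t = 2
Take ln of both sides: t × ln(1 + r) = ln(2)
t = ln(2) / ln(1 + r)
t = 0.693147 / 0.053636
t = 12.92

t = ln(2) / ln(1 + r) = 12.92 years


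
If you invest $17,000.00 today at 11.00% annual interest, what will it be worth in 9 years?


Future value formula: FV = PV × (1 + r)^t
FV = $17,000.00 × (1 + 0.11)^9
FV = $17,000.00 × 2.558037
FV = $43,486.63

FV = PV × (1 + r)^t = $43,486.63


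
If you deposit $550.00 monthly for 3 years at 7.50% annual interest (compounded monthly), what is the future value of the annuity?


Future value of an ordinary annuity: FV = PMT × ((1 + r)^n − 1) / r
Monthly rate r = 0.075/12 = 0.00625, n = 36
FV = $550.00 × ((1 + 0.075/12)^36 − 1) / (0.075/12)
FV = $550.00 × 40.231382
FV = $22,127.26

FV = PMT × ((1+r)^n - 1)/r = $22,127.26


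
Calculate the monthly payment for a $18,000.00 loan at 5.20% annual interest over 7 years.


Loan payment formula: PMT = PV × r / (1 − (1 + r)^(−n))
Monthly rate r = 0.052/12 ≈ 0.00433333, n = 84 months
Denominator: 1 − (1 + 0.052/12)^(−84) = 0.304562
PMT = $18,000.00 × (0.052/12) / 0.304562
PMT = $256.11 per month

PMT = PV × r / (1-(1+r)^(-n)) = $256.11/month


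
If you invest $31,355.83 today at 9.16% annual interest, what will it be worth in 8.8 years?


Future value formula: FV = PV × (1 + r)^t
FV = $31,355.83 × (1 + 0.0916)^8.8
FV = $31,355.83 × 2.1625145
FV = $67,807.44

FV = PV × (1 + r)^t = $67,807.44


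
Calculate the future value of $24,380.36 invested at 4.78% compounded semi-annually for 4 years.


Compound interest formula: A = P(1 + r/n)^(nt)
A = $24,380.36 × (1 + 0.0478/2)^(2 × 4)
Growth factor: (1 + 0.0478/2)^8 = 1.2079817
A = $24,380.36 × 1.2079817
A = $29,451.03

A = P(1 + r/n)^(nt) = $29,451.03


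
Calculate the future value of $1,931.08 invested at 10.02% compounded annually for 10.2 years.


Compound interest formula: A = P(1 + r/n)^(nt)
A = $1,931.08 × (1 + 0.1002/1)^(1 × 10.2)
Growth factor: (1 + 0.1002/1)^10.2 = 2.648566
A = $1,931.08 × 2.648566
A = $5,114.59

A = P(1 + r/n)^(nt) = $5,114.59


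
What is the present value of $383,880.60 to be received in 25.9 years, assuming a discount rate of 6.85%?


Present value formula: PV = FV / (1 + r)^t
PV = $383,880.60 / (1 + 0.0685)^25.9
PV = $383,880.60 / 5.5623746
PV = $69,013.80

PV = FV / (1 + r)^t = $69,013.80


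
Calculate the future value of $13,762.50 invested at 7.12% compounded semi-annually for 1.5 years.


Compound interest formula: A = P(1 + r/n)^(nt)
A = $13,762.50 × (1 + 0.0712/2)^(2 × 1.5)
Growth factor: (1 + 0.0712/2)^3 = 1.110647
A = $13,762.50 × 1.110647
A = $15,285.28

A = P(1 + r/n)^(nt) = $15,285.28


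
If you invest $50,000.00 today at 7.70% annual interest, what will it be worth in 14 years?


Future value formula: FV = PV × (1 + r)^t
FV = $50,000.00 × (1 + 0.077)^14
FV = $50,000.00 × 2.825009
FV = $141,250.45

FV = PV × (1 + r)^t = $141,250.45


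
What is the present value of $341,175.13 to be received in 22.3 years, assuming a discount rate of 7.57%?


Present value formula: PV = FV / (1 + r)^t
PV = $341,175.13 / (1 + 0.0757)^22.3
PV = $341,175.13 / 5.089945
PV = $67,029.24

PV = FV / (1 + r)^t = $67,029.24


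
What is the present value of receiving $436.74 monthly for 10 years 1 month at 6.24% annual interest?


Present value of an ordinary annuity: PV = PMT × (1 − (1 + r)^(−n)) / r
Monthly rate r = 0.0624/12 = 0.0052, n = 121
PV = $436.74 × (1 − (1 + 0.0624/12)^(−121)) / (0.0624/12)
PV = $436.74 × 89.636977
PV = $39,148.05

PV = PMT × (1-(1+r)^(-n))/r = $39,148.05


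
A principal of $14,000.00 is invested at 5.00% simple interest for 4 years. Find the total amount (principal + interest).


Total amount formula: A = P(1 + rt) = P + P·r·t
Interest: I = P × r × t = $14,000.00 × 0.05 × 4 = $2,800.00
A = P + I = $14,000.00 + $2,800.00 = $16,800.00

A = P + I = P(1 + rt) = $16,800.00


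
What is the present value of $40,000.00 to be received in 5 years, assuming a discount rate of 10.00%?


Present value formula: PV = FV / (1 + r)^t
PV = $40,000.00 / (1 + 0.1)^5
PV = $40,000.00 / 1.610510
PV = $24,836.85

PV = FV / (1 + r)^t = $24,836.85


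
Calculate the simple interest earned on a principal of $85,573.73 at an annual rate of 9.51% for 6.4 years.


Simple interest formula: I = P × r × t
I = $85,573.73 × 0.0951 × 6.4
I = $52,083.60

I = P × r × t = $52,083.60


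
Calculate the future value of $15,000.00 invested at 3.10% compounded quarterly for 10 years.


Compound interest formula: A = P(1 + r/n)^(nt)
A = $15,000.00 × (1 + 0.031/4)^(4 × 10)
Growth factor: (1 + 0.031/4)^40 = 1.3617967
A = $15,000.00 × 1.3617967
A = $20,426.95

A = P(1 + r/n)^(nt) = $20,426.95


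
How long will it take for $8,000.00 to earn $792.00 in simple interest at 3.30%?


Rearrange the simple interest formula for t:
I = P × r × t  ⇒  t = I / (P × r)
t = $792.00 / ($8,000.00 × 0.033)
t = 3

t = I/(P×r) = 3 years


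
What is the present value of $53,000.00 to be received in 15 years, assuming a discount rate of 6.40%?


Present value formula: PV = FV / (1 + r)^t
PV = $53,000.00 / (1 + 0.064)^15
PV = $53,000.00 / 2.535855
PV = $20,900.25

PV = FV / (1 + r)^t = $20,900.25


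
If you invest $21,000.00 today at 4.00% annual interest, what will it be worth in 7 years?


Future value formula: FV = PV × (1 + r)^t
FV = $21,000.00 × (1 + 0.04)^7
FV = $21,000.00 × 1.315932
FV = $27,634.57

FV = PV × (1 + r)^t = $27,634.57


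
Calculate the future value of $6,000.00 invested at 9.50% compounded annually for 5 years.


Compound interest formula: A = P(1 + r/n)^(nt)
A = $6,000.00 × (1 + 0.095/1)^(1 × 5)
Growth factor: (1 + 0.095/1)^5 = 1.574239
A = $6,000.00 × 1.574239
A = $9,445.43

A = P(1 + r/n)^(nt) = $9,445.43


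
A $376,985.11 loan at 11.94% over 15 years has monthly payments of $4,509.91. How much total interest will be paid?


Total paid over the life of the loan = PMT × n.
Total paid = $4,509.91 × 180 = $811,783.80
Total interest = total paid − principal = $811,783.80 − $376,985.11 = $434,798.69

Total interest = (PMT × n) - PV = $434,798.69


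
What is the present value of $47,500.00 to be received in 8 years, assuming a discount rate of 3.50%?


Present value formula: PV = FV / (1 + r)^t
PV = $47,500.00 / (1 + 0.035)^8
PV = $47,500.00 / 1.316809
PV = $36,072.05

PV = FV / (1 + r)^t = $36,072.05


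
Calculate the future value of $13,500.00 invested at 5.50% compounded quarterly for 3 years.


Compound interest formula: A = P(1 + r/n)^(nt)
A = $13,500.00 × (1 + 0.055/4)^(4 × 3)
Growth factor: (1 + 0.055/4)^12 = 1.178068
A = $13,500.00 × 1.178068
A = $15,903.92

A = P(1 + r/n)^(nt) = $15,903.92


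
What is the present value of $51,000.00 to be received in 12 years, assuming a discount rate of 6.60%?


Present value formula: PV = FV / (1 + r)^t
PV = $51,000.00 / (1 + 0.066)^12
PV = $51,000.00 / 2.1532103
PV = $23,685.56

PV = FV / (1 + r)^t = $23,685.56


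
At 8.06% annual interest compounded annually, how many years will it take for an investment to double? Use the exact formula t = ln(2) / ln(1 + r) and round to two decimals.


Doubling condition: (1 + r)^t = 2
Take ln of both sides: t × ln(1 + r) = ln(2)
t = ln(2) / ln(1 + r)
t = 0.693147 / 0.077516
t = 8.94

t = ln(2) / ln(1 + r) = 8.94 years


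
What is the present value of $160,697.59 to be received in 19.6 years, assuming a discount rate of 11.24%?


Present value formula: PV = FV / (1 + r)^t
PV = $160,697.59 / (1 + 0.1124)^19.6
PV = $160,697.59 / 8.067059
PV = $19,920.22

PV = FV / (1 + r)^t = $19,920.22


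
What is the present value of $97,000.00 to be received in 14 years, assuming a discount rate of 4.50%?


Present value formula: PV = FV / (1 + r)^t
PV = $97,000.00 / (1 + 0.045)^14
PV = $97,000.00 / 1.851945
PV = $52,377.37

PV = FV / (1 + r)^t = $52,377.37


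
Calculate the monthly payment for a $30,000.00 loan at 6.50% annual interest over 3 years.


Loan payment formula: PMT = PV × r / (1 − (1 + r)^(−n))
Monthly rate r = 0.065/12 ≈ 0.00541667, n = 36 months
Denominator: 1 − (1 + 0.065/12)^(−36) = 0.176732
PMT = $30,000.00 × (0.065/12) / 0.176732
PMT = $919.47 per month

PMT = PV × r / (1-(1+r)^(-n)) = $919.47/month


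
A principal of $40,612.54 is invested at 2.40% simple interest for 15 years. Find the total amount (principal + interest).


Total amount formula: A = P(1 + rt) = P + P·r·t
Interest: I = P × r × t = $40,612.54 × 0.024 × 15 = $14,620.51
A = P + I = $40,612.54 + $14,620.51 = $55,233.05

A = P + I = P(1 + rt) = $55,233.05


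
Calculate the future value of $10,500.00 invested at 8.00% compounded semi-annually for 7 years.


Compound interest formula: A = P(1 + r/n)^(nt)
A = $10,500.00 × (1 + 0.08/2)^(2 × 7)
Growth factor: (1 + 0.08/2)^14 = 1.731676
A = $10,500.00 × 1.731676
A = $18,182.60

A = P(1 + r/n)^(nt) = $18,182.60


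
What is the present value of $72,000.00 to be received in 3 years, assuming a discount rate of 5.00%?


Present value formula: PV = FV / (1 + r)^t
PV = $72,000.00 / (1 + 0.05)^3
PV = $72,000.00 / 1.157625
PV = $62,196.31

PV = FV / (1 + r)^t = $62,196.31


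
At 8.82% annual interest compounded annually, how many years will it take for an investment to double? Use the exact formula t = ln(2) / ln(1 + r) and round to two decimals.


Doubling condition: (1 + r)^t = 2
Take ln of both sides: t × ln(1 + r) = ln(2)
t = ln(2) / ln(1 + r)
t = 0.693147 / 0.084525
t = 8.20

t = ln(2) / ln(1 + r) = 8.20 years


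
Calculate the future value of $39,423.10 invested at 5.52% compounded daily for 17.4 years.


Compound interest formula: A = P(1 + r/n)^(nt)
A = $39,423.10 × (1 + 0.0552/365)^(365 × 17.4)
Growth factor: (1 + 0.0552/365)^6351 = 2.6127606
A = $39,423.10 × 2.6127606
A = $103,003.12

A = P(1 + r/n)^(nt) = $103,003.12


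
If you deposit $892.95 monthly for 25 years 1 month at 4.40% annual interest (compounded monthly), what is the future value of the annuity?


Future value of an ordinary annuity: FV = PMT × ((1 + r)^n − 1) / r
Monthly rate r = 0.044/12 ≈ 0.00366667, n = 301
FV = $892.95 × ((1 + 0.044/12)^301 − 1) / (0.044/12)
FV = $892.95 × 547.942256
FV = $489,285.04

FV = PMT × ((1+r)^n - 1)/r = $489,285.04


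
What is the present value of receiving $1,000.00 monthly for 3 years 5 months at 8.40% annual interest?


Present value of an ordinary annuity: PV = PMT × (1 − (1 + r)^(−n)) / r
Monthly rate r = 0.084/12 = 0.007, n = 41
PV = $1,000.00 × (1 − (1 + 0.084/12)^(−41)) / (0.084/12)
PV = $1,000.00 × 35.533930
PV = $35,533.93

PV = PMT × (1-(1+r)^(-n))/r = $35,533.93


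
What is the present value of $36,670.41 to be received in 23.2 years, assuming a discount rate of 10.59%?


Present value formula: PV = FV / (1 + r)^t
PV = $36,670.41 / (1 + 0.1059)^23.2
PV = $36,670.41 / 10.332559
PV = $3,549.02

PV = FV / (1 + r)^t = $3,549.02


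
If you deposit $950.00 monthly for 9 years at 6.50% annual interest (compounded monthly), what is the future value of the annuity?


Future value of an ordinary annuity: FV = PMT × ((1 + r)^n − 1) / r
Monthly rate r = 0.065/12 ≈ 0.00541667, n = 108
FV = $950.00 × ((1 + 0.065/12)^108 − 1) / (0.065/12)
FV = $950.00 × 146.244833
FV = $138,932.59

FV = PMT × ((1+r)^n - 1)/r = $138,932.59


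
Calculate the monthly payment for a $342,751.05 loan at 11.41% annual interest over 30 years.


Loan payment formula: PMT = PV × r / (1 − (1 + r)^(−n))
Monthly rate r = 0.1141/12 ≈ 0.00950833, n = 360 months
Denominator: 1 − (1 + 0.1141/12)^(−360) = 0.966854
PMT = $342,751.05 × (0.1141/12) / 0.966854
PMT = $3,370.72 per month

PMT = PV × r / (1-(1+r)^(-n)) = $3,370.72/month


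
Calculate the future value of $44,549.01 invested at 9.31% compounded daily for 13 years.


Compound interest formula: A = P(1 + r/n)^(nt)
A = $44,549.01 × (1 + 0.0931/365)^(365 × 13)
Growth factor: (1 + 0.0931/365)^4745 = 3.3539732
A = $44,549.01 × 3.3539732
A = $149,416.19

A = P(1 + r/n)^(nt) = $149,416.19


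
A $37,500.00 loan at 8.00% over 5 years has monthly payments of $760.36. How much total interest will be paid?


Total paid over the life of the loan = PMT × n.
Total paid = $760.36 × 60 = $45,621.60
Total interest = total paid − principal = $45,621.60 − $37,500.00 = $8,121.60

Total interest = (PMT × n) - PV = $8,121.60


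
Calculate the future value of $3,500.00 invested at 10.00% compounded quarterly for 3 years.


Compound interest formula: A = P(1 + r/n)^(nt)
A = $3,500.00 × (1 + 0.1/4)^(4 × 3)
Growth factor: (1 + 0.1/4)^12 = 1.344889
A = $3,500.00 × 1.344889
A = $4,707.11

A = P(1 + r/n)^(nt) = $4,707.11


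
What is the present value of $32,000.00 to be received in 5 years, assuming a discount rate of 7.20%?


Present value formula: PV = FV / (1 + r)^t
PV = $32,000.00 / (1 + 0.072)^5
PV = $32,000.00 / 1.415709
PV = $22,603.52

PV = FV / (1 + r)^t = $22,603.52


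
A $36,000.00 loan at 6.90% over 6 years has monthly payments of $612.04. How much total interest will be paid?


Total paid over the life of the loan = PMT × n.
Total paid = $612.04 × 72 = $44,066.88
Total interest = total paid − principal = $44,066.88 − $36,000.00 = $8,066.88

Total interest = (PMT × n) - PV = $8,066.88


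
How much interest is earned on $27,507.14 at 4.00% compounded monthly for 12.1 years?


Compound interest earned = final amount − principal.
A = P(1 + r/n)^(nt) = $27,507.14 × (1 + 0.04/12)^(12 × 12.1) = $44,595.85
Interest = A − P = $44,595.85 − $27,507.14 = $17,088.71

Interest = A - P = $17,088.71


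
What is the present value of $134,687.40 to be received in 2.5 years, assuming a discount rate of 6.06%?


Present value formula: PV = FV / (1 + r)^t
PV = $134,687.40 / (1 + 0.0606)^2.5
PV = $134,687.40 / 1.1584547
PV = $116,264.71

PV = FV / (1 + r)^t = $116,264.71


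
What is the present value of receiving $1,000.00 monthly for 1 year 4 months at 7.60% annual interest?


Present value of an ordinary annuity: PV = PMT × (1 − (1 + r)^(−n)) / r
Monthly rate r = 0.076/12 ≈ 0.00633333, n = 16
PV = $1,000.00 × (1 − (1 + 0.076/12)^(−16)) / (0.076/12)
PV = $1,000.00 × 15.170437
PV = $15,170.44

PV = PMT × (1-(1+r)^(-n))/r = $15,170.44


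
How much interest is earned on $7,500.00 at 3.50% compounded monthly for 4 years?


Compound interest earned = final amount − principal.
A = P(1 + r/n)^(nt) = $7,500.00 × (1 + 0.035/12)^(12 × 4) = $8,625.30
Interest = A − P = $8,625.30 − $7,500.00 = $1,125.30

Interest = A - P = $1,125.30


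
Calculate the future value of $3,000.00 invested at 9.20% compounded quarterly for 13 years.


Compound interest formula: A = P(1 + r/n)^(nt)
A = $3,000.00 × (1 + 0.092/4)^(4 × 13)
Growth factor: (1 + 0.092/4)^52 = 3.262368
A = $3,000.00 × 3.262368
A = $9,787.10

A = P(1 + r/n)^(nt) = $9,787.10


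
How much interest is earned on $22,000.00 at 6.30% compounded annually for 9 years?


Compound interest earned = final amount − principal.
A = P(1 + r/n)^(nt) = $22,000.00 × (1 + 0.063/1)^(1 × 9) = $38,126.07
Interest = A − P = $38,126.07 − $22,000.00 = $16,126.07

Interest = A - P = $16,126.07


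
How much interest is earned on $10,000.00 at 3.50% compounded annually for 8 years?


Compound interest earned = final amount − principal.
A = P(1 + r/n)^(nt) = $10,000.00 × (1 + 0.035/1)^(1 × 8) = $13,168.09
Interest = A − P = $13,168.09 − $10,000.00 = $3,168.09

Interest = A - P = $3,168.09


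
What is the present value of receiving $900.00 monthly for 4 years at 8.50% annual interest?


Present value of an ordinary annuity: PV = PMT × (1 − (1 + r)^(−n)) / r
Monthly rate r = 0.085/12 ≈ 0.00708333, n = 48
PV = $900.00 × (1 − (1 + 0.085/12)^(−48)) / (0.085/12)
PV = $900.00 × 40.570744
PV = $36,513.67

PV = PMT × (1-(1+r)^(-n))/r = $36,513.67


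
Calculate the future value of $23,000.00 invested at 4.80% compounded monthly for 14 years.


Compound interest formula: A = P(1 + r/n)^(nt)
A = $23,000.00 × (1 + 0.048/12)^(12 × 14)
Growth factor: (1 + 0.048/12)^168 = 1.9555267
A = $23,000.00 × 1.9555267
A = $44,977.11

A = P(1 + r/n)^(nt) = $44,977.11


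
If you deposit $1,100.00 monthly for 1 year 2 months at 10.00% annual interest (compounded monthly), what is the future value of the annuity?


Future value of an ordinary annuity: FV = PMT × ((1 + r)^n − 1) / r
Monthly rate r = 0.1/12 ≈ 0.00833333, n = 14
FV = $1,100.00 × ((1 + 0.1/12)^14 − 1) / (0.1/12)
FV = $1,100.00 × 14.784200
FV = $16,262.62

FV = PMT × ((1+r)^n - 1)/r = $16,262.62


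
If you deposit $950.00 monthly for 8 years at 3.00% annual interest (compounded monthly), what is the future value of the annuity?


Future value of an ordinary annuity: FV = PMT × ((1 + r)^n − 1) / r
Monthly rate r = 0.03/12 = 0.0025, n = 96
FV = $950.00 × ((1 + 0.03/12)^96 − 1) / (0.03/12)
FV = $950.00 × 108.347387
FV = $102,930.02

FV = PMT × ((1+r)^n - 1)/r = $102,930.02


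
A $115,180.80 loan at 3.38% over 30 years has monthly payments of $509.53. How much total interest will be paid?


Total paid over the life of the loan = PMT × n.
Total paid = $509.53 × 360 = $183,430.80
Total interest = total paid − principal = $183,430.80 − $115,180.80 = $68,250.00

Total interest = (PMT × n) - PV = $68,250.00


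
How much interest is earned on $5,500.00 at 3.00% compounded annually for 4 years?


Compound interest earned = final amount − principal.
A = P(1 + r/n)^(nt) = $5,500.00 × (1 + 0.03/1)^(1 × 4) = $6,190.30
Interest = A − P = $6,190.30 − $5,500.00 = $690.30

Interest = A - P = $690.30


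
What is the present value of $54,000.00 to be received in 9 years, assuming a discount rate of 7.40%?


Present value formula: PV = FV / (1 + r)^t
PV = $54,000.00 / (1 + 0.074)^9
PV = $54,000.00 / 1.901247
PV = $28,402.41

PV = FV / (1 + r)^t = $28,402.41


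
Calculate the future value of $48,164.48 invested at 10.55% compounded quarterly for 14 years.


Compound interest formula: A = P(1 + r/n)^(nt)
A = $48,164.48 × (1 + 0.1055/4)^(4 × 14)
Growth factor: (1 + 0.1055/4)^56 = 4.2967457
A = $48,164.48 × 4.2967457
A = $206,950.52

A = P(1 + r/n)^(nt) = $206,950.52


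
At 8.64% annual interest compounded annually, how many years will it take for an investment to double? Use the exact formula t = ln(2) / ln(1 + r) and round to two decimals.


Doubling condition: (1 + r)^t = 2
Take ln of both sides: t × ln(1 + r) = ln(2)
t = ln(2) / ln(1 + r)
t = 0.693147 / 0.082869
t = 8.36

t = ln(2) / ln(1 + r) = 8.36 years


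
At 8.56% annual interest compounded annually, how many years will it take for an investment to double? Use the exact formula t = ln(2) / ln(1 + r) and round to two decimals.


Doubling condition: (1 + r)^t = 2
Take ln of both sides: t × ln(1 + r) = ln(2)
t = ln(2) / ln(1 + r)
t = 0.693147 / 0.082133
t = 8.44

t = ln(2) / ln(1 + r) = 8.44 years


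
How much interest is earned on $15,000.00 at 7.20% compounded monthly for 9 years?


Compound interest earned = final amount − principal.
A = P(1 + r/n)^(nt) = $15,000.00 × (1 + 0.072/12)^(12 × 9) = $28,620.23
Interest = A − P = $28,620.23 − $15,000.00 = $13,620.23

Interest = A - P = $13,620.23


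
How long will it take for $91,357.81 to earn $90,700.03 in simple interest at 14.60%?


Rearrange the simple interest formula for t:
I = P × r × t  ⇒  t = I / (P × r)
t = $90,700.03 / ($91,357.81 × 0.146)
t = 6.8

t = I/(P×r) = 6.8 years


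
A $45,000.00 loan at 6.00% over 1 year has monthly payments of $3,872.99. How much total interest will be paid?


Total paid over the life of the loan = PMT × n.
Total paid = $3,872.99 × 12 = $46,475.88
Total interest = total paid − principal = $46,475.88 − $45,000.00 = $1,475.88

Total interest = (PMT × n) - PV = $1,475.88


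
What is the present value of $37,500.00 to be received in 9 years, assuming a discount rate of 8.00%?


Present value formula: PV = FV / (1 + r)^t
PV = $37,500.00 / (1 + 0.08)^9
PV = $37,500.00 / 1.9990046
PV = $18,759.34

PV = FV / (1 + r)^t = $18,759.34


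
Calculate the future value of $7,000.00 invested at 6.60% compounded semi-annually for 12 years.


Compound interest formula: A = P(1 + r/n)^(nt)
A = $7,000.00 × (1 + 0.066/2)^(2 × 12)
Growth factor: (1 + 0.066/2)^24 = 2.1797552
A = $7,000.00 × 2.1797552
A = $15,258.29

A = P(1 + r/n)^(nt) = $15,258.29


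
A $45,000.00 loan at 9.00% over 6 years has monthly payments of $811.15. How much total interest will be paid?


Total paid over the life of the loan = PMT × n.
Total paid = $811.15 × 72 = $58,402.80
Total interest = total paid − principal = $58,402.80 − $45,000.00 = $13,402.80

Total interest = (PMT × n) - PV = $13,402.80


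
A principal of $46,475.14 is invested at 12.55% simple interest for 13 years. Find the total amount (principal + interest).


Total amount formula: A = P(1 + rt) = P + P·r·t
Interest: I = P × r × t = $46,475.14 × 0.1255 × 13 = $75,824.19
A = P + I = $46,475.14 + $75,824.19 = $122,299.33

A = P + I = P(1 + rt) = $122,299.33


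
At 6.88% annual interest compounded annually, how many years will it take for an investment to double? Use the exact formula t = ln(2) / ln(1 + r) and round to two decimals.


Doubling condition: (1 + r)^t = 2
Take ln of both sides: t × ln(1 + r) = ln(2)
t = ln(2) / ln(1 + r)
t = 0.693147 / 0.066537
t = 10.42

t = ln(2) / ln(1 + r) = 10.42 years


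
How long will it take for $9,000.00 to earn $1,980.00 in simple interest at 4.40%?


Rearrange the simple interest formula for t:
I = P × r × t  ⇒  t = I / (P × r)
t = $1,980.00 / ($9,000.00 × 0.044)
t = 5

t = I/(P×r) = 5 years


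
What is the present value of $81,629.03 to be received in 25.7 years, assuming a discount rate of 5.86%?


Present value formula: PV = FV / (1 + r)^t
PV = $81,629.03 / (1 + 0.0586)^25.7
PV = $81,629.03 / 4.3212517
PV = $18,890.14

PV = FV / (1 + r)^t = $18,890.14


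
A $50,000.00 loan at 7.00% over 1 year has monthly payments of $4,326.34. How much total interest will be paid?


Total paid over the life of the loan = PMT × n.
Total paid = $4,326.34 × 12 = $51,916.08
Total interest = total paid − principal = $51,916.08 − $50,000.00 = $1,916.08

Total interest = (PMT × n) - PV = $1,916.08


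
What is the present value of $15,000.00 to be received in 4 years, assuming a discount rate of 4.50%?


Present value formula: PV = FV / (1 + r)^t
PV = $15,000.00 / (1 + 0.045)^4
PV = $15,000.00 / 1.192519
PV = $12,578.42

PV = FV / (1 + r)^t = $12,578.42


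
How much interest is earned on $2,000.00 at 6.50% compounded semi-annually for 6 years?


Compound interest earned = final amount − principal.
A = P(1 + r/n)^(nt) = $2,000.00 × (1 + 0.065/2)^(2 × 6) = $2,935.69
Interest = A − P = $2,935.69 − $2,000.00 = $935.69

Interest = A - P = $935.69


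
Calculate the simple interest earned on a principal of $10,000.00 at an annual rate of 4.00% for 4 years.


Simple interest formula: I = P × r × t
I = $10,000.00 × 0.04 × 4
I = $1,600.00

I = P × r × t = $1,600.00


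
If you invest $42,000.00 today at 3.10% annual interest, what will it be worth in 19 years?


Future value formula: FV = PV × (1 + r)^t
FV = $42,000.00 × (1 + 0.031)^19
FV = $42,000.00 × 1.7861365
FV = $75,017.73

FV = PV × (1 + r)^t = $75,017.73


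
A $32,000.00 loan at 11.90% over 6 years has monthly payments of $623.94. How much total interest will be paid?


Total paid over the life of the loan = PMT × n.
Total paid = $623.94 × 72 = $44,923.68
Total interest = total paid − principal = $44,923.68 − $32,000.00 = $12,923.68

Total interest = (PMT × n) - PV = $12,923.68


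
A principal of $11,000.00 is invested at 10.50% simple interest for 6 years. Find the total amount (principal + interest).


Total amount formula: A = P(1 + rt) = P + P·r·t
Interest: I = P × r × t = $11,000.00 × 0.105 × 6 = $6,930.00
A = P + I = $11,000.00 + $6,930.00 = $17,930.00

A = P + I = P(1 + rt) = $17,930.00


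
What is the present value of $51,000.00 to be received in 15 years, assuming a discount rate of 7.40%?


Present value formula: PV = FV / (1 + r)^t
PV = $51,000.00 / (1 + 0.074)^15
PV = $51,000.00 / 2.9178585
PV = $17,478.57

PV = FV / (1 + r)^t = $17,478.57


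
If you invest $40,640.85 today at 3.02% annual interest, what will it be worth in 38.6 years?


Future value formula: FV = PV × (1 + r)^t
FV = $40,640.85 × (1 + 0.0302)^38.6
FV = $40,640.85 × 3.1533462
FV = $128,154.67

FV = PV × (1 + r)^t = $128,154.67


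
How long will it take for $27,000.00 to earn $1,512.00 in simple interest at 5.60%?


Rearrange the simple interest formula for t:
I = P × r × t  ⇒  t = I / (P × r)
t = $1,512.00 / ($27,000.00 × 0.056)
t = 1

t = I/(P×r) = 1 year


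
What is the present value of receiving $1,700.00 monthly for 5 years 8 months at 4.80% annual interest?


Present value of an ordinary annuity: PV = PMT × (1 − (1 + r)^(−n)) / r
Monthly rate r = 0.048/12 = 0.004, n = 68
PV = $1,700.00 × (1 − (1 + 0.048/12)^(−68)) / (0.048/12)
PV = $1,700.00 × 59.433070
PV = $101,036.22

PV = PMT × (1-(1+r)^(-n))/r = $101,036.22


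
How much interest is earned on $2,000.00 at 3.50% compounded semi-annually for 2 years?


Compound interest earned = final amount − principal.
A = P(1 + r/n)^(nt) = $2,000.00 × (1 + 0.035/2)^(2 × 2) = $2,143.72
Interest = A − P = $2,143.72 − $2,000.00 = $143.72

Interest = A - P = $143.72


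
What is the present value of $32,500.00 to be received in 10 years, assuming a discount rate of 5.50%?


Present value formula: PV = FV / (1 + r)^t
PV = $32,500.00 / (1 + 0.055)^10
PV = $32,500.00 / 1.7081445
PV = $19,026.49

PV = FV / (1 + r)^t = $19,026.49


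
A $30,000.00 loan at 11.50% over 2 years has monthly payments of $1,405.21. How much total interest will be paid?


Total paid over the life of the loan = PMT × n.
Total paid = $1,405.21 × 24 = $33,725.04
Total interest = total paid − principal = $33,725.04 − $30,000.00 = $3,725.04

Total interest = (PMT × n) - PV = $3,725.04


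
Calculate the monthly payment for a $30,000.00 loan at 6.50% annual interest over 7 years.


Loan payment formula: PMT = PV × r / (1 − (1 + r)^(−n))
Monthly rate r = 0.065/12 ≈ 0.00541667, n = 84 months
Denominator: 1 − (1 + 0.065/12)^(−84) = 0.364773
PMT = $30,000.00 × (0.065/12) / 0.364773
PMT = $445.48 per month

PMT = PV × r / (1-(1+r)^(-n)) = $445.48/month


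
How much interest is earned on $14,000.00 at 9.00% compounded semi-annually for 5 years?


Compound interest earned = final amount − principal.
A = P(1 + r/n)^(nt) = $14,000.00 × (1 + 0.09/2)^(2 × 5) = $21,741.57
Interest = A − P = $21,741.57 − $14,000.00 = $7,741.57

Interest = A - P = $7,741.57


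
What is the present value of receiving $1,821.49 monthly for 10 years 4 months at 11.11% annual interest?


Present value of an ordinary annuity: PV = PMT × (1 − (1 + r)^(−n)) / r
Monthly rate r = 0.1111/12 ≈ 0.00925833, n = 124
PV = $1,821.49 × (1 − (1 + 0.1111/12)^(−124)) / (0.1111/12)
PV = $1,821.49 × 73.561808
PV = $133,992.10

PV = PMT × (1-(1+r)^(-n))/r = $133,992.10


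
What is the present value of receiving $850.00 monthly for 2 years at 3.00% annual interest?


Present value of an ordinary annuity: PV = PMT × (1 − (1 + r)^(−n)) / r
Monthly rate r = 0.03/12 = 0.0025, n = 24
PV = $850.00 × (1 − (1 + 0.03/12)^(−24)) / (0.03/12)
PV = $850.00 × 23.265980
PV = $19,776.08

PV = PMT × (1-(1+r)^(-n))/r = $19,776.08


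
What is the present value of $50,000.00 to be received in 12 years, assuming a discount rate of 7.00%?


Present value formula: PV = FV / (1 + r)^t
PV = $50,000.00 / (1 + 0.07)^12
PV = $50,000.00 / 2.2521916
PV = $22,200.60

PV = FV / (1 + r)^t = $22,200.60


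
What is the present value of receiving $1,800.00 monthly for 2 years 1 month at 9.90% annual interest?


Present value of an ordinary annuity: PV = PMT × (1 − (1 + r)^(−n)) / r
Monthly rate r = 0.099/12 = 0.00825, n = 25
PV = $1,800.00 × (1 − (1 + 0.099/12)^(−25)) / (0.099/12)
PV = $1,800.00 × 22.506864
PV = $40,512.36

PV = PMT × (1-(1+r)^(-n))/r = $40,512.36


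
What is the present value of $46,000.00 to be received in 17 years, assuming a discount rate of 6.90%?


Present value formula: PV = FV / (1 + r)^t
PV = $46,000.00 / (1 + 0.069)^17
PV = $46,000.00 / 3.1090019
PV = $14,795.75

PV = FV / (1 + r)^t = $14,795.75


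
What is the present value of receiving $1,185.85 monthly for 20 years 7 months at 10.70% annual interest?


Present value of an ordinary annuity: PV = PMT × (1 − (1 + r)^(−n)) / r
Monthly rate r = 0.107/12 ≈ 0.00891667, n = 247
PV = $1,185.85 × (1 − (1 + 0.107/12)^(−247)) / (0.107/12)
PV = $1,185.85 × 99.631408
PV = $118,147.91

PV = PMT × (1-(1+r)^(-n))/r = $118,147.91


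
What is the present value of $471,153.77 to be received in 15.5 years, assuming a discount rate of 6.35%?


Present value formula: PV = FV / (1 + r)^t
PV = $471,153.77 / (1 + 0.0635)^15.5
PV = $471,153.77 / 2.5967561
PV = $181,439.36

PV = FV / (1 + r)^t = $181,439.36


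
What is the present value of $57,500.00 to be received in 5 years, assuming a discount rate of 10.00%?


Present value formula: PV = FV / (1 + r)^t
PV = $57,500.00 / (1 + 0.1)^5
PV = $57,500.00 / 1.610510
PV = $35,702.98

PV = FV / (1 + r)^t = $35,702.98


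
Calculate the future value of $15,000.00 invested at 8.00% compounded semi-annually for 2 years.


Compound interest formula: A = P(1 + r/n)^(nt)
A = $15,000.00 × (1 + 0.08/2)^(2 × 2)
Growth factor: (1 + 0.08/2)^4 = 1.1698586
A = $15,000.00 × 1.1698586
A = $17,547.88

A = P(1 + r/n)^(nt) = $17,547.88


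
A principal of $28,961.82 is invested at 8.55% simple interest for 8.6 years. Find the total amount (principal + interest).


Total amount formula: A = P(1 + rt) = P + P·r·t
Interest: I = P × r × t = $28,961.82 × 0.0855 × 8.6 = $21,295.63
A = P + I = $28,961.82 + $21,295.63 = $50,257.45

A = P + I = P(1 + rt) = $50,257.45


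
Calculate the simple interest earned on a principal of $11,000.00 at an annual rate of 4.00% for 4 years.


Simple interest formula: I = P × r × t
I = $11,000.00 × 0.04 × 4
I = $1,760.00

I = P × r × t = $1,760.00


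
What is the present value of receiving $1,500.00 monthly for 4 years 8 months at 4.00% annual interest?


Present value of an ordinary annuity: PV = PMT × (1 − (1 + r)^(−n)) / r
Monthly rate r = 0.04/12 ≈ 0.00333333, n = 56
PV = $1,500.00 × (1 − (1 + 0.04/12)^(−56)) / (0.04/12)
PV = $1,500.00 × 51.006640
PV = $76,509.96

PV = PMT × (1-(1+r)^(-n))/r = $76,509.96


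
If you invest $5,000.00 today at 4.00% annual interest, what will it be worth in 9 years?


Future value formula: FV = PV × (1 + r)^t
FV = $5,000.00 × (1 + 0.04)^9
FV = $5,000.00 × 1.423312
FV = $7,116.56

FV = PV × (1 + r)^t = $7,116.56


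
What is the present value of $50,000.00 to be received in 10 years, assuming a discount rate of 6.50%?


Present value formula: PV = FV / (1 + r)^t
PV = $50,000.00 / (1 + 0.065)^10
PV = $50,000.00 / 1.8771375
PV = $26,636.30

PV = FV / (1 + r)^t = $26,636.30


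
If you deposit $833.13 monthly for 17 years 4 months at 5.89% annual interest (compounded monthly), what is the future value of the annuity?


Future value of an ordinary annuity: FV = PMT × ((1 + r)^n − 1) / r
Monthly rate r = 0.0589/12 ≈ 0.00490833, n = 208
FV = $833.13 × ((1 + 0.0589/12)^208 − 1) / (0.0589/12)
FV = $833.13 × 360.379104
FV = $300,242.64

FV = PMT × ((1+r)^n - 1)/r = $300,242.64


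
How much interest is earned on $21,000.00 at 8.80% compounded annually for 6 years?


Compound interest earned = final amount − principal.
A = P(1 + r/n)^(nt) = $21,000.00 × (1 + 0.088/1)^(1 × 6) = $34,833.14
Interest = A − P = $34,833.14 − $21,000.00 = $13,833.14

Interest = A - P = $13,833.14


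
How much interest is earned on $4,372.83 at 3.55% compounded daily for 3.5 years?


Compound interest earned = final amount − principal.
A = P(1 + r/n)^(nt) = $4,372.83 × (1 + 0.0355/365)^(365 × 3.5) = $4,951.32
Interest = A − P = $4,951.32 − $4,372.83 = $578.49

Interest = A - P = $578.49


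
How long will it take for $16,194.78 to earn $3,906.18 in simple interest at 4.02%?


Rearrange the simple interest formula for t:
I = P × r × t  ⇒  t = I / (P × r)
t = $3,906.18 / ($16,194.78 × 0.0402)
t = 6

t = I/(P×r) = 6 years


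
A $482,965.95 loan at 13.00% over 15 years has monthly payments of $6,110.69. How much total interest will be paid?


Total paid over the life of the loan = PMT × n.
Total paid = $6,110.69 × 180 = $1,099,924.20
Total interest = total paid − principal = $1,099,924.20 − $482,965.95 = $616,958.25

Total interest = (PMT × n) - PV = $616,958.25


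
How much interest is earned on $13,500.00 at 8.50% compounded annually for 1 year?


Compound interest earned = final amount − principal.
A = P(1 + r/n)^(nt) = $13,500.00 × (1 + 0.085/1)^(1 × 1) = $14,647.50
Interest = A − P = $14,647.50 − $13,500.00 = $1,147.50

Interest = A - P = $1,147.50


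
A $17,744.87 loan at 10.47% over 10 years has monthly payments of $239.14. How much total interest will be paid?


Total paid over the life of the loan = PMT × n.
Total paid = $239.14 × 120 = $28,696.80
Total interest = total paid − principal = $28,696.80 − $17,744.87 = $10,951.93

Total interest = (PMT × n) - PV = $10,951.93


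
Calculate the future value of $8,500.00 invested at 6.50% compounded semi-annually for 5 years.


Compound interest formula: A = P(1 + r/n)^(nt)
A = $8,500.00 × (1 + 0.065/2)^(2 × 5)
Growth factor: (1 + 0.065/2)^10 = 1.376894
A = $8,500.00 × 1.376894
A = $11,703.60

A = P(1 + r/n)^(nt) = $11,703.60


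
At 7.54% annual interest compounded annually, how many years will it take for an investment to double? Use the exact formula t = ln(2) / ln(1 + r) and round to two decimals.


Doubling condition: (1 + r)^t = 2
Take ln of both sides: t × ln(1 + r) = ln(2)
t = ln(2) / ln(1 + r)
t = 0.693147 / 0.072693
t = 9.54

t = ln(2) / ln(1 + r) = 9.54 years


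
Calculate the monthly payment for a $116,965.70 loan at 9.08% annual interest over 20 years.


Loan payment formula: PMT = PV × r / (1 − (1 + r)^(−n))
Monthly rate r = 0.0908/12 ≈ 0.00756667, n = 240 months
Denominator: 1 − (1 + 0.0908/12)^(−240) = 0.836209
PMT = $116,965.70 × (0.0908/12) / 0.836209
PMT = $1,058.40 per month

PMT = PV × r / (1-(1+r)^(-n)) = $1,058.40/month


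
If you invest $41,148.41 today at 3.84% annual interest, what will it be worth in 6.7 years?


Future value formula: FV = PV × (1 + r)^t
FV = $41,148.41 × (1 + 0.0384)^6.7
FV = $41,148.41 × 1.2871921
FV = $52,965.91

FV = PV × (1 + r)^t = $52,965.91


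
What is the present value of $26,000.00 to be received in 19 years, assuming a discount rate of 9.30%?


Present value formula: PV = FV / (1 + r)^t
PV = $26,000.00 / (1 + 0.093)^19
PV = $26,000.00 / 5.417302
PV = $4,799.44

PV = FV / (1 + r)^t = $4,799.44


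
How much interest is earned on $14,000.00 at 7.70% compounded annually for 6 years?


Compound interest earned = final amount − principal.
A = P(1 + r/n)^(nt) = $14,000.00 × (1 + 0.077/1)^(1 × 6) = $21,848.53
Interest = A − P = $21,848.53 − $14,000.00 = $7,848.53

Interest = A - P = $7,848.53


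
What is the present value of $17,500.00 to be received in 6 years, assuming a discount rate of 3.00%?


Present value formula: PV = FV / (1 + r)^t
PV = $17,500.00 / (1 + 0.03)^6
PV = $17,500.00 / 1.1940523
PV = $14,655.97

PV = FV / (1 + r)^t = $14,655.97


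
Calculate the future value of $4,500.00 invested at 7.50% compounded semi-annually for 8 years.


Compound interest formula: A = P(1 + r/n)^(nt)
A = $4,500.00 × (1 + 0.075/2)^(2 × 8)
Growth factor: (1 + 0.075/2)^16 = 1.802228
A = $4,500.00 × 1.802228
A = $8,110.03

A = P(1 + r/n)^(nt) = $8,110.03


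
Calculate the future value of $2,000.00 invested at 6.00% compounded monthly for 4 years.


Compound interest formula: A = P(1 + r/n)^(nt)
A = $2,000.00 × (1 + 0.06/12)^(12 × 4)
Growth factor: (1 + 0.06/12)^48 = 1.270489
A = $2,000.00 × 1.270489
A = $2,540.98

A = P(1 + r/n)^(nt) = $2,540.98


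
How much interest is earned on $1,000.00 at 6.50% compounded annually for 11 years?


Compound interest earned = final amount − principal.
A = P(1 + r/n)^(nt) = $1,000.00 × (1 + 0.065/1)^(1 × 11) = $1,999.15
Interest = A − P = $1,999.15 − $1,000.00 = $999.15

Interest = A - P = $999.15
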